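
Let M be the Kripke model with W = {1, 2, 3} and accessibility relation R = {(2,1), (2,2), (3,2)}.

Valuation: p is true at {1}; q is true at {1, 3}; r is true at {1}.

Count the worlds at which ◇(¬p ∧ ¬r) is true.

1: no successors, so ◇(¬p ∧ ¬r) fails. ✗
2: successors {1, 2}; ¬p ∧ ¬r there: 1:F, 2:T. ✓
3: successors {2}; ¬p ∧ ¬r there: 2:T. ✓
Satisfying worlds: {2, 3}.

2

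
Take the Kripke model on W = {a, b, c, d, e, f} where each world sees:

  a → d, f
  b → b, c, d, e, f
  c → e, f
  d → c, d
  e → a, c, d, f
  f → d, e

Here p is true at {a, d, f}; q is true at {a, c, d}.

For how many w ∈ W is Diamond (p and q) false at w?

a: successors {d, f}; p and q there: d:T, f:F. ✓
b: successors {b, c, d, e, f}; p and q there: b:F, c:F, d:T, e:F, f:F. ✓
c: successors {e, f}; p and q there: e:F, f:F. ✗
d: successors {c, d}; p and q there: c:F, d:T. ✓
e: successors {a, c, d, f}; p and q there: a:T, c:F, d:T, f:F. ✓
f: successors {d, e}; p and q there: d:T, e:F. ✓
Satisfying worlds: {a, b, d, e, f}.
So Diamond (p and q) fails at the other 1 world.

1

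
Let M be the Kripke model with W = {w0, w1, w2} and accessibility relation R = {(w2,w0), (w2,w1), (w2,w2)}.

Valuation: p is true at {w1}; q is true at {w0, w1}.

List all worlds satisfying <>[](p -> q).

w0: no successors, so <>[](p -> q) fails. ✗
w1: no successors, so <>[](p -> q) fails. ✗
w2: successors {w0, w1, w2}; [](p -> q) there: w0:T, w1:T, w2:T. ✓

{w2}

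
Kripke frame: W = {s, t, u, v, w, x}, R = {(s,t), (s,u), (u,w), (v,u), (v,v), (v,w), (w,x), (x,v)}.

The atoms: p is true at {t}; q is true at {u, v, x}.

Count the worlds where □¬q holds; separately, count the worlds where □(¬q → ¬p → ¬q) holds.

For □¬q:
s: successors {t, u}; ¬q there: t:T, u:F. ✗
t: no successors, so □¬q holds vacuously. ✓
u: successors {w}; ¬q there: w:T. ✓
v: successors {u, v, w}; ¬q there: u:F, v:F, w:T. ✗
w: successors {x}; ¬q there: x:F. ✗
x: successors {v}; ¬q there: v:F. ✗
— 2 worlds.
For □(¬q → ¬p → ¬q):
s: successors {t, u}; ¬q → ¬p → ¬q there: t:T, u:T. ✓
t: no successors, so □(¬q → ¬p → ¬q) holds vacuously. ✓
u: successors {w}; ¬q → ¬p → ¬q there: w:T. ✓
v: successors {u, v, w}; ¬q → ¬p → ¬q there: u:T, v:T, w:T. ✓
w: successors {x}; ¬q → ¬p → ¬q there: x:T. ✓
x: successors {v}; ¬q → ¬p → ¬q there: v:T. ✓
— 6 worlds.

2 and 6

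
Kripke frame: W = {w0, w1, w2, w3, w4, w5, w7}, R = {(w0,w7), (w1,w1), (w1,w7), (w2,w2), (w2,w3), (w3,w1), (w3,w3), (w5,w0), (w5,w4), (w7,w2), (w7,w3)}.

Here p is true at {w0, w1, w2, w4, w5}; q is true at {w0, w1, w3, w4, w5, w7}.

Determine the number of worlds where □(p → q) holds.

w0: successors {w7}; p → q there: w7:T. ✓
w1: successors {w1, w7}; p → q there: w1:T, w7:T. ✓
w2: successors {w2, w3}; p → q there: w2:F, w3:T. ✗
w3: successors {w1, w3}; p → q there: w1:T, w3:T. ✓
w4: no successors, so □(p → q) holds vacuously. ✓
w5: successors {w0, w4}; p → q there: w0:T, w4:T. ✓
w7: successors {w2, w3}; p → q there: w2:F, w3:T. ✗
Satisfying worlds: {w0, w1, w3, w4, w5}.

5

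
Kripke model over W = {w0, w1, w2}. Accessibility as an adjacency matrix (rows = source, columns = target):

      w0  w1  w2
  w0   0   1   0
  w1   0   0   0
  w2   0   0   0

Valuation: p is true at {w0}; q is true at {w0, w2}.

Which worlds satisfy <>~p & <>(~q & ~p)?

{w0}

w0: <>~p is T, <>(~q & ~p) is T. ✓
w1: <>~p is F, <>(~q & ~p) is F. ✗
w2: <>~p is F, <>(~q & ~p) is F. ✗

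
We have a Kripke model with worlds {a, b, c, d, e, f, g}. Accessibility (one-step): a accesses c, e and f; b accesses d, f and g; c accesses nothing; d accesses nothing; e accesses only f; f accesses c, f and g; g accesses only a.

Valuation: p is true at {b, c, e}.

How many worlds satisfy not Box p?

5

a: Box p is F. ✓
b: Box p is F. ✓
c: Box p is T. ✗
d: Box p is T. ✗
e: Box p is F. ✓
f: Box p is F. ✓
g: Box p is F. ✓
Satisfying worlds: {a, b, e, f, g}.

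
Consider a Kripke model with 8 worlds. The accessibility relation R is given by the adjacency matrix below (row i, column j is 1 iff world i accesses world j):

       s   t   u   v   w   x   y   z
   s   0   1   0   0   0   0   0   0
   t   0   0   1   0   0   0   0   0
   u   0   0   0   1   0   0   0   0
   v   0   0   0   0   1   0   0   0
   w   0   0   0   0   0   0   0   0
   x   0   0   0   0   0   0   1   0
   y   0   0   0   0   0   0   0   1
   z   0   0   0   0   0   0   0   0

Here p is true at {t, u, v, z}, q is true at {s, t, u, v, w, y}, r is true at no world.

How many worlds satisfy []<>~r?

s: successors {t}; <>~r there: t:T. ✓
t: successors {u}; <>~r there: u:T. ✓
u: successors {v}; <>~r there: v:T. ✓
v: successors {w}; <>~r there: w:F. ✗
w: no successors, so []<>~r holds vacuously. ✓
x: successors {y}; <>~r there: y:T. ✓
y: successors {z}; <>~r there: z:F. ✗
z: no successors, so []<>~r holds vacuously. ✓
Satisfying worlds: {s, t, u, w, x, z}.

6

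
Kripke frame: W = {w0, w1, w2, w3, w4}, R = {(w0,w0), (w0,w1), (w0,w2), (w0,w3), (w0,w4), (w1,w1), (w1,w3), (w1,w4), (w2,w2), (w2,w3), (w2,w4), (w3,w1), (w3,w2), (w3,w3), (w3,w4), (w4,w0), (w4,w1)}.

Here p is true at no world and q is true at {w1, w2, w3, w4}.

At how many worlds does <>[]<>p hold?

0

w0: successors {w0, w1, w2, w3, w4}; []<>p there: w0:F, w1:F, w2:F, w3:F, w4:F. ✗
w1: successors {w1, w3, w4}; []<>p there: w1:F, w3:F, w4:F. ✗
w2: successors {w2, w3, w4}; []<>p there: w2:F, w3:F, w4:F. ✗
w3: successors {w1, w2, w3, w4}; []<>p there: w1:F, w2:F, w3:F, w4:F. ✗
w4: successors {w0, w1}; []<>p there: w0:F, w1:F. ✗
Satisfying worlds: ∅.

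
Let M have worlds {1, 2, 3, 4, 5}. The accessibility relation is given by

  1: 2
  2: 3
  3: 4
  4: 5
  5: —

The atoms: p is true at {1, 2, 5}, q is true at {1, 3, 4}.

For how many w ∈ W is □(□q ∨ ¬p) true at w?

1: successors {2}; □q ∨ ¬p there: 2:T. ✓
2: successors {3}; □q ∨ ¬p there: 3:T. ✓
3: successors {4}; □q ∨ ¬p there: 4:T. ✓
4: successors {5}; □q ∨ ¬p there: 5:T. ✓
5: no successors, so □(□q ∨ ¬p) holds vacuously. ✓
Satisfying worlds: {1, 2, 3, 4, 5}.

5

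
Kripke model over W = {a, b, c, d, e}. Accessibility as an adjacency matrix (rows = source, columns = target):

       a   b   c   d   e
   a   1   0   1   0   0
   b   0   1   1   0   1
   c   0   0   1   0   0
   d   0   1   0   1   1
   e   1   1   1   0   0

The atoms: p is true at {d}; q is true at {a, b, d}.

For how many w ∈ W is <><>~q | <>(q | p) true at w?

5

a: <><>~q is T, <>(q | p) is T. ✓
b: <><>~q is T, <>(q | p) is T. ✓
c: <><>~q is T, <>(q | p) is F. ✓
d: <><>~q is T, <>(q | p) is T. ✓
e: <><>~q is T, <>(q | p) is T. ✓
Satisfying worlds: {a, b, c, d, e}.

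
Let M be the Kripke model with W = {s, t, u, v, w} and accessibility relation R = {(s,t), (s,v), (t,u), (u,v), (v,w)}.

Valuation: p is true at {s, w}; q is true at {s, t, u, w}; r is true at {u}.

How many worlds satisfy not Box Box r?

s: Box Box r is F. ✓
t: Box Box r is F. ✓
u: Box Box r is F. ✓
v: Box Box r is T. ✗
w: Box Box r is T. ✗
Satisfying worlds: {s, t, u}.

3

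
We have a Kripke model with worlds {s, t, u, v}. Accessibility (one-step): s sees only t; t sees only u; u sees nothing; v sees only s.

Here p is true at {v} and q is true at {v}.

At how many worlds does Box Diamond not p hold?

3

s: successors {t}; Diamond not p there: t:T. ✓
t: successors {u}; Diamond not p there: u:F. ✗
u: no successors, so Box Diamond not p holds vacuously. ✓
v: successors {s}; Diamond not p there: s:T. ✓
Satisfying worlds: {s, u, v}.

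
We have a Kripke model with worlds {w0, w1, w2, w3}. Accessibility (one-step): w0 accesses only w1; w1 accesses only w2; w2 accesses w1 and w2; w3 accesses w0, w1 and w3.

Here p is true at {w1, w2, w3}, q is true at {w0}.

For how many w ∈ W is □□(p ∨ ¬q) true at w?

3

w0: successors {w1}; □(p ∨ ¬q) there: w1:T. ✓
w1: successors {w2}; □(p ∨ ¬q) there: w2:T. ✓
w2: successors {w1, w2}; □(p ∨ ¬q) there: w1:T, w2:T. ✓
w3: successors {w0, w1, w3}; □(p ∨ ¬q) there: w0:T, w1:T, w3:F. ✗
Satisfying worlds: {w0, w1, w2}.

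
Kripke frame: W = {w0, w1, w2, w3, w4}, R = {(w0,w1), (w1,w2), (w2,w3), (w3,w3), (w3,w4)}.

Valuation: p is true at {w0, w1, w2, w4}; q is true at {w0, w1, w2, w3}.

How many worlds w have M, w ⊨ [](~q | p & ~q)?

1

w0: successors {w1}; ~q | p & ~q there: w1:F. ✗
w1: successors {w2}; ~q | p & ~q there: w2:F. ✗
w2: successors {w3}; ~q | p & ~q there: w3:F. ✗
w3: successors {w3, w4}; ~q | p & ~q there: w3:F, w4:T. ✗
w4: no successors, so [](~q | p & ~q) holds vacuously. ✓
Satisfying worlds: {w4}.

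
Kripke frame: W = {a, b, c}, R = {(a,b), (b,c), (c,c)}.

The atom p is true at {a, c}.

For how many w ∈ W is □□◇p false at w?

0

a: successors {b}; □◇p there: b:T. ✓
b: successors {c}; □◇p there: c:T. ✓
c: successors {c}; □◇p there: c:T. ✓
Satisfying worlds: {a, b, c}.
So □□◇p fails at the other 0 worlds.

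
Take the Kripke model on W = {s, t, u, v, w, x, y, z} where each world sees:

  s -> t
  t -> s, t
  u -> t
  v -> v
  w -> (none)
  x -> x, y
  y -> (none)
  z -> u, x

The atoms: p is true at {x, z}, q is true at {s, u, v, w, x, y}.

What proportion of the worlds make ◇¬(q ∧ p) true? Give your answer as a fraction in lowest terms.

3/4

s: successors {t}; ¬(q ∧ p) there: t:T. ✓
t: successors {s, t}; ¬(q ∧ p) there: s:T, t:T. ✓
u: successors {t}; ¬(q ∧ p) there: t:T. ✓
v: successors {v}; ¬(q ∧ p) there: v:T. ✓
w: no successors, so ◇¬(q ∧ p) fails. ✗
x: successors {x, y}; ¬(q ∧ p) there: x:F, y:T. ✓
y: no successors, so ◇¬(q ∧ p) fails. ✗
z: successors {u, x}; ¬(q ∧ p) there: u:T, x:F. ✓
That's 6 of 8 worlds, so 6/8 = 3/4.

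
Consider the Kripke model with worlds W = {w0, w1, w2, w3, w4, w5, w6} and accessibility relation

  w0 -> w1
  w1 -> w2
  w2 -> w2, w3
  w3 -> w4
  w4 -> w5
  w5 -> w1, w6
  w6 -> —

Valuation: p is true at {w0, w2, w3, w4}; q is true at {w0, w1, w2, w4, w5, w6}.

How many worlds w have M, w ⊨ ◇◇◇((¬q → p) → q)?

6

w0: successors {w1}; ◇◇((¬q → p) → q) there: w1:T. ✓
w1: successors {w2}; ◇◇((¬q → p) → q) there: w2:T. ✓
w2: successors {w2, w3}; ◇◇((¬q → p) → q) there: w2:T, w3:T. ✓
w3: successors {w4}; ◇◇((¬q → p) → q) there: w4:T. ✓
w4: successors {w5}; ◇◇((¬q → p) → q) there: w5:T. ✓
w5: successors {w1, w6}; ◇◇((¬q → p) → q) there: w1:T, w6:F. ✓
w6: no successors, so ◇◇◇((¬q → p) → q) fails. ✗
Satisfying worlds: {w0, w1, w2, w3, w4, w5}.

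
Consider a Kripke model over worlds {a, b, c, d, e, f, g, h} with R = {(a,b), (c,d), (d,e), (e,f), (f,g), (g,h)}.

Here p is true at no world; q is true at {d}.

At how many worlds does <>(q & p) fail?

8

a: successors {b}; q & p there: b:F. ✗
b: no successors, so <>(q & p) fails. ✗
c: successors {d}; q & p there: d:F. ✗
d: successors {e}; q & p there: e:F. ✗
e: successors {f}; q & p there: f:F. ✗
f: successors {g}; q & p there: g:F. ✗
g: successors {h}; q & p there: h:F. ✗
h: no successors, so <>(q & p) fails. ✗
Satisfying worlds: ∅.
So <>(q & p) fails at the other 8 worlds.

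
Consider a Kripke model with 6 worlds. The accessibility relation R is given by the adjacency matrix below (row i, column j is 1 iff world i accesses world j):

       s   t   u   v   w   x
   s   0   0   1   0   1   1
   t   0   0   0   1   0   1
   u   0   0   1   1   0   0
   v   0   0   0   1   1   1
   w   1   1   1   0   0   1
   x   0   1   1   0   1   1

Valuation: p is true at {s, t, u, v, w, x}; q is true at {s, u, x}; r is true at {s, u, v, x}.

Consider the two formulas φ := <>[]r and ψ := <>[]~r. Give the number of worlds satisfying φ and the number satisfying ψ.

4 and 0

For <>[]r:
s: successors {u, w, x}; []r there: u:T, w:F, x:F. ✓
t: successors {v, x}; []r there: v:F, x:F. ✗
u: successors {u, v}; []r there: u:T, v:F. ✓
v: successors {v, w, x}; []r there: v:F, w:F, x:F. ✗
w: successors {s, t, u, x}; []r there: s:F, t:T, u:T, x:F. ✓
x: successors {t, u, w, x}; []r there: t:T, u:T, w:F, x:F. ✓
— 4 worlds.
For <>[]~r:
s: successors {u, w, x}; []~r there: u:F, w:F, x:F. ✗
t: successors {v, x}; []~r there: v:F, x:F. ✗
u: successors {u, v}; []~r there: u:F, v:F. ✗
v: successors {v, w, x}; []~r there: v:F, w:F, x:F. ✗
w: successors {s, t, u, x}; []~r there: s:F, t:F, u:F, x:F. ✗
x: successors {t, u, w, x}; []~r there: t:F, u:F, w:F, x:F. ✗
— 0 worlds.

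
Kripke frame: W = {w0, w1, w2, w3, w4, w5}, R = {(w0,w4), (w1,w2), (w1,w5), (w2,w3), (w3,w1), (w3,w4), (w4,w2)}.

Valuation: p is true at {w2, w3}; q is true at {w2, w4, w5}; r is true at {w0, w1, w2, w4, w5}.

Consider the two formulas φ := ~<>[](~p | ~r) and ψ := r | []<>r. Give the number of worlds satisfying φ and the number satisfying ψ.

For ~<>[](~p | ~r):
w0: <>[](~p | ~r) is F. ✓
w1: <>[](~p | ~r) is T. ✗
w2: <>[](~p | ~r) is T. ✗
w3: <>[](~p | ~r) is F. ✓
w4: <>[](~p | ~r) is T. ✗
w5: <>[](~p | ~r) is F. ✓
— 3 worlds.
For r | []<>r:
w0: r is T, []<>r is T. ✓
w1: r is T, []<>r is F. ✓
w2: r is T, []<>r is T. ✓
w3: r is F, []<>r is T. ✓
w4: r is T, []<>r is F. ✓
w5: r is T, []<>r is T. ✓
— 6 worlds.

3 and 6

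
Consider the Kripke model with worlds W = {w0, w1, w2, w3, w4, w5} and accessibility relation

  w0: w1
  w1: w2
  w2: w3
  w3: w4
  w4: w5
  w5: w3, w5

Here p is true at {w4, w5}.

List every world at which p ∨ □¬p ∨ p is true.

{w0, w1, w2, w4, w5}

w0: p is F, □¬p ∨ p is T. ✓
w1: p is F, □¬p ∨ p is T. ✓
w2: p is F, □¬p ∨ p is T. ✓
w3: p is F, □¬p ∨ p is F. ✗
w4: p is T, □¬p ∨ p is T. ✓
w5: p is T, □¬p ∨ p is T. ✓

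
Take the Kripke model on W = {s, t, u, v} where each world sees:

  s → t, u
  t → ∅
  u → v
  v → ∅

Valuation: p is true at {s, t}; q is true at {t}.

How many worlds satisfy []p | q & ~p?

s: []p is F, q & ~p is F. ✗
t: []p is T, q & ~p is F. ✓
u: []p is F, q & ~p is F. ✗
v: []p is T, q & ~p is F. ✓
Satisfying worlds: {t, v}.

2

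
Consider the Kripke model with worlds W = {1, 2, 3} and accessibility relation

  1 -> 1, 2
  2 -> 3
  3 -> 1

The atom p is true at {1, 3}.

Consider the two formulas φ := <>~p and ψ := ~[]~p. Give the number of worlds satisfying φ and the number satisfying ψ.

1 and 3

For <>~p:
1: successors {1, 2}; ~p there: 1:F, 2:T. ✓
2: successors {3}; ~p there: 3:F. ✗
3: successors {1}; ~p there: 1:F. ✗
— 1 world.
For ~[]~p:
1: []~p is F. ✓
2: []~p is F. ✓
3: []~p is F. ✓
— 3 worlds.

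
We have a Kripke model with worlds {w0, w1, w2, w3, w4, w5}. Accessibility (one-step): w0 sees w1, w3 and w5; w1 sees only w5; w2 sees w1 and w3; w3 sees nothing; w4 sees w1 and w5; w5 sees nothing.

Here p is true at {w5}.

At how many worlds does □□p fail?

0

w0: successors {w1, w3, w5}; □p there: w1:T, w3:T, w5:T. ✓
w1: successors {w5}; □p there: w5:T. ✓
w2: successors {w1, w3}; □p there: w1:T, w3:T. ✓
w3: no successors, so □□p holds vacuously. ✓
w4: successors {w1, w5}; □p there: w1:T, w5:T. ✓
w5: no successors, so □□p holds vacuously. ✓
Satisfying worlds: {w0, w1, w2, w3, w4, w5}.
So □□p fails at the other 0 worlds.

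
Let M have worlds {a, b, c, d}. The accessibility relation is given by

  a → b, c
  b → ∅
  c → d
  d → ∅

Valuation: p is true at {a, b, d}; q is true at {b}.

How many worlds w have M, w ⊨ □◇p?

a: successors {b, c}; ◇p there: b:F, c:T. ✗
b: no successors, so □◇p holds vacuously. ✓
c: successors {d}; ◇p there: d:F. ✗
d: no successors, so □◇p holds vacuously. ✓
Satisfying worlds: {b, d}.

2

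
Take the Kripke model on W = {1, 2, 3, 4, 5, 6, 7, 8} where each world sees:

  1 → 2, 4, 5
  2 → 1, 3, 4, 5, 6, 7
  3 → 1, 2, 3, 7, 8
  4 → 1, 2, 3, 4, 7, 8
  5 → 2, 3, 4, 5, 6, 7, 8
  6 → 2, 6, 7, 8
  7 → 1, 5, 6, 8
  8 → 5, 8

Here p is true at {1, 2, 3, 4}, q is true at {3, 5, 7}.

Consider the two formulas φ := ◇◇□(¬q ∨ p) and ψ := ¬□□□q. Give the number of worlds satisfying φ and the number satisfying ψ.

For ◇◇□(¬q ∨ p):
1: successors {2, 4, 5}; ◇□(¬q ∨ p) there: 2:F, 4:F, 5:F. ✗
2: successors {1, 3, 4, 5, 6, 7}; ◇□(¬q ∨ p) there: 1:F, 3:F, 4:F, 5:F, 6:F, 7:F. ✗
3: successors {1, 2, 3, 7, 8}; ◇□(¬q ∨ p) there: 1:F, 2:F, 3:F, 7:F, 8:F. ✗
4: successors {1, 2, 3, 4, 7, 8}; ◇□(¬q ∨ p) there: 1:F, 2:F, 3:F, 4:F, 7:F, 8:F. ✗
5: successors {2, 3, 4, 5, 6, 7, 8}; ◇□(¬q ∨ p) there: 2:F, 3:F, 4:F, 5:F, 6:F, 7:F, 8:F. ✗
6: successors {2, 6, 7, 8}; ◇□(¬q ∨ p) there: 2:F, 6:F, 7:F, 8:F. ✗
7: successors {1, 5, 6, 8}; ◇□(¬q ∨ p) there: 1:F, 5:F, 6:F, 8:F. ✗
8: successors {5, 8}; ◇□(¬q ∨ p) there: 5:F, 8:F. ✗
— 0 worlds.
For ¬□□□q:
1: □□□q is F. ✓
2: □□□q is F. ✓
3: □□□q is F. ✓
4: □□□q is F. ✓
5: □□□q is F. ✓
6: □□□q is F. ✓
7: □□□q is F. ✓
8: □□□q is F. ✓
— 8 worlds.

0 and 8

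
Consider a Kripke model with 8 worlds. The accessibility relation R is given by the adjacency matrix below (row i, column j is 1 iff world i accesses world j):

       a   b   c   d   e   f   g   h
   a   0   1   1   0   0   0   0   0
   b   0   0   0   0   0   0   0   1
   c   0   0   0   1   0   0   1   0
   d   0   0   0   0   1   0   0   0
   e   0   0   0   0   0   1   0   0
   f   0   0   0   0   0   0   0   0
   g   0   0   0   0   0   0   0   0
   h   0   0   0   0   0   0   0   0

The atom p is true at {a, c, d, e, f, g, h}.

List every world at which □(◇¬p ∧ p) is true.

a: successors {b, c}; ◇¬p ∧ p there: b:F, c:F. ✗
b: successors {h}; ◇¬p ∧ p there: h:F. ✗
c: successors {d, g}; ◇¬p ∧ p there: d:F, g:F. ✗
d: successors {e}; ◇¬p ∧ p there: e:F. ✗
e: successors {f}; ◇¬p ∧ p there: f:F. ✗
f: no successors, so □(◇¬p ∧ p) holds vacuously. ✓
g: no successors, so □(◇¬p ∧ p) holds vacuously. ✓
h: no successors, so □(◇¬p ∧ p) holds vacuously. ✓

{f, g, h}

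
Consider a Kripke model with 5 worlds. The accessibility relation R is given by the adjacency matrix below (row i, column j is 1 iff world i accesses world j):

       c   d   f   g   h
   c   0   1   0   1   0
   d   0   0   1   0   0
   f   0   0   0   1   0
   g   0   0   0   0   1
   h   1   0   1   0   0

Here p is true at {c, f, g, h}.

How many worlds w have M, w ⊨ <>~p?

c: successors {d, g}; ~p there: d:T, g:F. ✓
d: successors {f}; ~p there: f:F. ✗
f: successors {g}; ~p there: g:F. ✗
g: successors {h}; ~p there: h:F. ✗
h: successors {c, f}; ~p there: c:F, f:F. ✗
Satisfying worlds: {c}.

1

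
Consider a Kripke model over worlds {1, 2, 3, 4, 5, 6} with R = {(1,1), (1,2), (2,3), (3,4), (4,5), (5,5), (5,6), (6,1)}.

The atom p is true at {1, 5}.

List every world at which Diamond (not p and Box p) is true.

{3, 5}

1: successors {1, 2}; not p and Box p there: 1:F, 2:F. ✗
2: successors {3}; not p and Box p there: 3:F. ✗
3: successors {4}; not p and Box p there: 4:T. ✓
4: successors {5}; not p and Box p there: 5:F. ✗
5: successors {5, 6}; not p and Box p there: 5:F, 6:T. ✓
6: successors {1}; not p and Box p there: 1:F. ✗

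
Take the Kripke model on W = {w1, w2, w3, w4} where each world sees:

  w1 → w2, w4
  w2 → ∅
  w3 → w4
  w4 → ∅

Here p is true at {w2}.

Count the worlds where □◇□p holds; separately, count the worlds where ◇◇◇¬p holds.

2 and 0

For □◇□p:
w1: successors {w2, w4}; ◇□p there: w2:F, w4:F. ✗
w2: no successors, so □◇□p holds vacuously. ✓
w3: successors {w4}; ◇□p there: w4:F. ✗
w4: no successors, so □◇□p holds vacuously. ✓
— 2 worlds.
For ◇◇◇¬p:
w1: successors {w2, w4}; ◇◇¬p there: w2:F, w4:F. ✗
w2: no successors, so ◇◇◇¬p fails. ✗
w3: successors {w4}; ◇◇¬p there: w4:F. ✗
w4: no successors, so ◇◇◇¬p fails. ✗
— 0 worlds.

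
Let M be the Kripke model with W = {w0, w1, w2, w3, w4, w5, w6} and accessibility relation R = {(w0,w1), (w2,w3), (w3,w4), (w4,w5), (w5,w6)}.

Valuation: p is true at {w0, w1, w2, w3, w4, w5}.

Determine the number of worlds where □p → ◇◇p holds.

3

w0: □p is T, ◇◇p is F. ✗
w1: □p is T, ◇◇p is F. ✗
w2: □p is T, ◇◇p is T. ✓
w3: □p is T, ◇◇p is T. ✓
w4: □p is T, ◇◇p is F. ✗
w5: □p is F, ◇◇p is F. ✓
w6: □p is T, ◇◇p is F. ✗
Satisfying worlds: {w2, w3, w5}.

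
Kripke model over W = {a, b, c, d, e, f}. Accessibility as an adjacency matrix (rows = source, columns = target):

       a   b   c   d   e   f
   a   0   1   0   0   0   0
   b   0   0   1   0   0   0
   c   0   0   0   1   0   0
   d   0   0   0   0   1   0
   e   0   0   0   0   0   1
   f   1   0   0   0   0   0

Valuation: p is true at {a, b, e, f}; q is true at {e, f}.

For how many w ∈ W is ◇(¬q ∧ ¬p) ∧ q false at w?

a: ◇(¬q ∧ ¬p) is F, q is F. ✗
b: ◇(¬q ∧ ¬p) is T, q is F. ✗
c: ◇(¬q ∧ ¬p) is T, q is F. ✗
d: ◇(¬q ∧ ¬p) is F, q is F. ✗
e: ◇(¬q ∧ ¬p) is F, q is T. ✗
f: ◇(¬q ∧ ¬p) is F, q is T. ✗
Satisfying worlds: ∅.
So ◇(¬q ∧ ¬p) ∧ q fails at the other 6 worlds.

6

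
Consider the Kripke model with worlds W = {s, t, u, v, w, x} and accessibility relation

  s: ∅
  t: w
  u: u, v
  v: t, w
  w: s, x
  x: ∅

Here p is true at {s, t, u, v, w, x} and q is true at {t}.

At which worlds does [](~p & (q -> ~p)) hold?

{s, x}

s: no successors, so [](~p & (q -> ~p)) holds vacuously. ✓
t: successors {w}; ~p & (q -> ~p) there: w:F. ✗
u: successors {u, v}; ~p & (q -> ~p) there: u:F, v:F. ✗
v: successors {t, w}; ~p & (q -> ~p) there: t:F, w:F. ✗
w: successors {s, x}; ~p & (q -> ~p) there: s:F, x:F. ✗
x: no successors, so [](~p & (q -> ~p)) holds vacuously. ✓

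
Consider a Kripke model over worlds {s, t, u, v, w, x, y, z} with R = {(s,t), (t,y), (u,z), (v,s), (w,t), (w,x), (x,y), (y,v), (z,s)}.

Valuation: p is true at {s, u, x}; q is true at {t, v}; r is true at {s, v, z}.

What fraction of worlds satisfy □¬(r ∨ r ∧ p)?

1/2

s: successors {t}; ¬(r ∨ r ∧ p) there: t:T. ✓
t: successors {y}; ¬(r ∨ r ∧ p) there: y:T. ✓
u: successors {z}; ¬(r ∨ r ∧ p) there: z:F. ✗
v: successors {s}; ¬(r ∨ r ∧ p) there: s:F. ✗
w: successors {t, x}; ¬(r ∨ r ∧ p) there: t:T, x:T. ✓
x: successors {y}; ¬(r ∨ r ∧ p) there: y:T. ✓
y: successors {v}; ¬(r ∨ r ∧ p) there: v:F. ✗
z: successors {s}; ¬(r ∨ r ∧ p) there: s:F. ✗
That's 4 of 8 worlds, so 4/8 = 1/2.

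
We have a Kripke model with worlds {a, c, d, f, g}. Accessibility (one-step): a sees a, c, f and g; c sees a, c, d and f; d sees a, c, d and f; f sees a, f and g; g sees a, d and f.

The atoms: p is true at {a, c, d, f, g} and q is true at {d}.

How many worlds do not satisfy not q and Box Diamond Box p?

a: not q is T, Box Diamond Box p is T. ✓
c: not q is T, Box Diamond Box p is T. ✓
d: not q is F, Box Diamond Box p is T. ✗
f: not q is T, Box Diamond Box p is T. ✓
g: not q is T, Box Diamond Box p is T. ✓
Satisfying worlds: {a, c, f, g}.
So not q and Box Diamond Box p fails at the other 1 world.

1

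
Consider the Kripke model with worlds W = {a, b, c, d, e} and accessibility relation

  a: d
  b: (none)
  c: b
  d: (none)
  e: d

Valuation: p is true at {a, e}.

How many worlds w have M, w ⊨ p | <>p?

a: p is T, <>p is F. ✓
b: p is F, <>p is F. ✗
c: p is F, <>p is F. ✗
d: p is F, <>p is F. ✗
e: p is T, <>p is F. ✓
Satisfying worlds: {a, e}.

2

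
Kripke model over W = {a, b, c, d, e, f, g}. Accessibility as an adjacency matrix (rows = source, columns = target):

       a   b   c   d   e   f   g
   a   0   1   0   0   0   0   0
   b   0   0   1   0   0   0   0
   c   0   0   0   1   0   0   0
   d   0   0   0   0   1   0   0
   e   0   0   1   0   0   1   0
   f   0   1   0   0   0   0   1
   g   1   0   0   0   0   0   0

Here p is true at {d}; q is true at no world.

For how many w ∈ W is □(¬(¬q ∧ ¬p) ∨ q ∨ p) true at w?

a: successors {b}; ¬(¬q ∧ ¬p) ∨ q ∨ p there: b:F. ✗
b: successors {c}; ¬(¬q ∧ ¬p) ∨ q ∨ p there: c:F. ✗
c: successors {d}; ¬(¬q ∧ ¬p) ∨ q ∨ p there: d:T. ✓
d: successors {e}; ¬(¬q ∧ ¬p) ∨ q ∨ p there: e:F. ✗
e: successors {c, f}; ¬(¬q ∧ ¬p) ∨ q ∨ p there: c:F, f:F. ✗
f: successors {b, g}; ¬(¬q ∧ ¬p) ∨ q ∨ p there: b:F, g:F. ✗
g: successors {a}; ¬(¬q ∧ ¬p) ∨ q ∨ p there: a:F. ✗
Satisfying worlds: {c}.

1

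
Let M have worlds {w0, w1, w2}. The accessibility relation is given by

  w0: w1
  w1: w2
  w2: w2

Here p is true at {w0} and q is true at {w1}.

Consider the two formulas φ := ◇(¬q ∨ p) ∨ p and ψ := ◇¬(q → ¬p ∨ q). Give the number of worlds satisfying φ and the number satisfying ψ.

For ◇(¬q ∨ p) ∨ p:
w0: ◇(¬q ∨ p) is F, p is T. ✓
w1: ◇(¬q ∨ p) is T, p is F. ✓
w2: ◇(¬q ∨ p) is T, p is F. ✓
— 3 worlds.
For ◇¬(q → ¬p ∨ q):
w0: successors {w1}; ¬(q → ¬p ∨ q) there: w1:F. ✗
w1: successors {w2}; ¬(q → ¬p ∨ q) there: w2:F. ✗
w2: successors {w2}; ¬(q → ¬p ∨ q) there: w2:F. ✗
— 0 worlds.

3 and 0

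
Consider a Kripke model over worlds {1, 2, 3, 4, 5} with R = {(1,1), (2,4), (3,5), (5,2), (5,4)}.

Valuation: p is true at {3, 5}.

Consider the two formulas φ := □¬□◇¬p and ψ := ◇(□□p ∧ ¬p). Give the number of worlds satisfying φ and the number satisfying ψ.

2 and 2

For □¬□◇¬p:
1: successors {1}; ¬□◇¬p there: 1:F. ✗
2: successors {4}; ¬□◇¬p there: 4:F. ✗
3: successors {5}; ¬□◇¬p there: 5:T. ✓
4: no successors, so □¬□◇¬p holds vacuously. ✓
5: successors {2, 4}; ¬□◇¬p there: 2:T, 4:F. ✗
— 2 worlds.
For ◇(□□p ∧ ¬p):
1: successors {1}; □□p ∧ ¬p there: 1:F. ✗
2: successors {4}; □□p ∧ ¬p there: 4:T. ✓
3: successors {5}; □□p ∧ ¬p there: 5:F. ✗
4: no successors, so ◇(□□p ∧ ¬p) fails. ✗
5: successors {2, 4}; □□p ∧ ¬p there: 2:T, 4:T. ✓
— 2 worlds.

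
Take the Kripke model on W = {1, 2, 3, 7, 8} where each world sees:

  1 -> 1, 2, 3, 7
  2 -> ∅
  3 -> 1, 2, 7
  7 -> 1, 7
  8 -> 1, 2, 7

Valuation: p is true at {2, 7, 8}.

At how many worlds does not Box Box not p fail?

1

1: Box Box not p is F. ✓
2: Box Box not p is T. ✗
3: Box Box not p is F. ✓
7: Box Box not p is F. ✓
8: Box Box not p is F. ✓
Satisfying worlds: {1, 3, 7, 8}.
So not Box Box not p fails at the other 1 world.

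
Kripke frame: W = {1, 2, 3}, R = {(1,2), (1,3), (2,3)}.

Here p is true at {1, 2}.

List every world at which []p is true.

{3}

1: successors {2, 3}; p there: 2:T, 3:F. ✗
2: successors {3}; p there: 3:F. ✗
3: no successors, so []p holds vacuously. ✓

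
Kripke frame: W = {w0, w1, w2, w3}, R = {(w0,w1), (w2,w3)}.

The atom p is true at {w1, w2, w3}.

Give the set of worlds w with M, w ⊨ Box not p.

{w1, w3}

w0: successors {w1}; not p there: w1:F. ✗
w1: no successors, so Box not p holds vacuously. ✓
w2: successors {w3}; not p there: w3:F. ✗
w3: no successors, so Box not p holds vacuously. ✓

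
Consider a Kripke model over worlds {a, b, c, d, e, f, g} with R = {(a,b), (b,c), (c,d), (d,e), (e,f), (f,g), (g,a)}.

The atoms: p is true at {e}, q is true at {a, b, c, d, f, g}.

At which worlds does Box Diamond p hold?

a: successors {b}; Diamond p there: b:F. ✗
b: successors {c}; Diamond p there: c:F. ✗
c: successors {d}; Diamond p there: d:T. ✓
d: successors {e}; Diamond p there: e:F. ✗
e: successors {f}; Diamond p there: f:F. ✗
f: successors {g}; Diamond p there: g:F. ✗
g: successors {a}; Diamond p there: a:F. ✗

{c}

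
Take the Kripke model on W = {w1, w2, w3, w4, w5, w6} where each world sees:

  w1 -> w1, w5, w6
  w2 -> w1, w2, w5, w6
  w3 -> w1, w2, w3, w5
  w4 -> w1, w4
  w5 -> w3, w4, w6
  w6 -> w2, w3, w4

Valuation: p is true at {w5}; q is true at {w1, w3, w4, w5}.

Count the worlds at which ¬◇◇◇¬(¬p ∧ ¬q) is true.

0

w1: ◇◇◇¬(¬p ∧ ¬q) is T. ✗
w2: ◇◇◇¬(¬p ∧ ¬q) is T. ✗
w3: ◇◇◇¬(¬p ∧ ¬q) is T. ✗
w4: ◇◇◇¬(¬p ∧ ¬q) is T. ✗
w5: ◇◇◇¬(¬p ∧ ¬q) is T. ✗
w6: ◇◇◇¬(¬p ∧ ¬q) is T. ✗
Satisfying worlds: ∅.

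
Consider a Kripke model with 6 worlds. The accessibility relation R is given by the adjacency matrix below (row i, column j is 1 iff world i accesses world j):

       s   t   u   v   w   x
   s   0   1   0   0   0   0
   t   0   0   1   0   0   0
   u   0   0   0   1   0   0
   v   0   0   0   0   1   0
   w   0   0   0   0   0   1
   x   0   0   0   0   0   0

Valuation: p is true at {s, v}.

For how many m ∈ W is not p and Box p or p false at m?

s: not p and Box p is F, p is T. ✓
t: not p and Box p is F, p is F. ✗
u: not p and Box p is T, p is F. ✓
v: not p and Box p is F, p is T. ✓
w: not p and Box p is F, p is F. ✗
x: not p and Box p is T, p is F. ✓
Satisfying worlds: {s, u, v, x}.
So not p and Box p or p fails at the other 2 worlds.

2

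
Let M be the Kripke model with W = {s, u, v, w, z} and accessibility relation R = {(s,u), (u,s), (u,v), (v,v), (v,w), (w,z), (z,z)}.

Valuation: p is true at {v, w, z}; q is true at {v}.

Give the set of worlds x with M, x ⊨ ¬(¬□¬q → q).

{u}

s: ¬□¬q → q is T. ✗
u: ¬□¬q → q is F. ✓
v: ¬□¬q → q is T. ✗
w: ¬□¬q → q is T. ✗
z: ¬□¬q → q is T. ✗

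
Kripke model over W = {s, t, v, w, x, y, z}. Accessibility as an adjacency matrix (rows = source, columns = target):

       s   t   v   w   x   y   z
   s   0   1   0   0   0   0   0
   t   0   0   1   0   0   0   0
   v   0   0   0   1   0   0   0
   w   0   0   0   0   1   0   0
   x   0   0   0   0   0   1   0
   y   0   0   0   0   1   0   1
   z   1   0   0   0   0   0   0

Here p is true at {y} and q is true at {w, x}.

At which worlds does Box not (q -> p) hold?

{v, w}

s: successors {t}; not (q -> p) there: t:F. ✗
t: successors {v}; not (q -> p) there: v:F. ✗
v: successors {w}; not (q -> p) there: w:T. ✓
w: successors {x}; not (q -> p) there: x:T. ✓
x: successors {y}; not (q -> p) there: y:F. ✗
y: successors {x, z}; not (q -> p) there: x:T, z:F. ✗
z: successors {s}; not (q -> p) there: s:F. ✗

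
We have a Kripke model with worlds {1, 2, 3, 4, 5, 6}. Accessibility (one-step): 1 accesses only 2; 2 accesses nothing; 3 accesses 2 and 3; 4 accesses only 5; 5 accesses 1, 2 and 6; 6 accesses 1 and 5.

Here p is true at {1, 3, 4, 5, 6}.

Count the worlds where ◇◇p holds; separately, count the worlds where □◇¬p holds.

4 and 3

For ◇◇p:
1: successors {2}; ◇p there: 2:F. ✗
2: no successors, so ◇◇p fails. ✗
3: successors {2, 3}; ◇p there: 2:F, 3:T. ✓
4: successors {5}; ◇p there: 5:T. ✓
5: successors {1, 2, 6}; ◇p there: 1:F, 2:F, 6:T. ✓
6: successors {1, 5}; ◇p there: 1:F, 5:T. ✓
— 4 worlds.
For □◇¬p:
1: successors {2}; ◇¬p there: 2:F. ✗
2: no successors, so □◇¬p holds vacuously. ✓
3: successors {2, 3}; ◇¬p there: 2:F, 3:T. ✗
4: successors {5}; ◇¬p there: 5:T. ✓
5: successors {1, 2, 6}; ◇¬p there: 1:T, 2:F, 6:F. ✗
6: successors {1, 5}; ◇¬p there: 1:T, 5:T. ✓
— 3 worlds.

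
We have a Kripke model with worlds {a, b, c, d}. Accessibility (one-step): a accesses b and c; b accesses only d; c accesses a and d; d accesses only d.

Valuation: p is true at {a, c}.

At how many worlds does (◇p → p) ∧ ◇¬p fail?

0

a: ◇p → p is T, ◇¬p is T. ✓
b: ◇p → p is T, ◇¬p is T. ✓
c: ◇p → p is T, ◇¬p is T. ✓
d: ◇p → p is T, ◇¬p is T. ✓
Satisfying worlds: {a, b, c, d}.
So (◇p → p) ∧ ◇¬p fails at the other 0 worlds.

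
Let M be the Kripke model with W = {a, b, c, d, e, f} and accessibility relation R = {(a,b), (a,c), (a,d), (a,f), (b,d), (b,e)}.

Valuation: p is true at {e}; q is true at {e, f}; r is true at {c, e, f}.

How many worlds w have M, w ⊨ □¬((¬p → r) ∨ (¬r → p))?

4

a: successors {b, c, d, f}; ¬((¬p → r) ∨ (¬r → p)) there: b:T, c:F, d:T, f:F. ✗
b: successors {d, e}; ¬((¬p → r) ∨ (¬r → p)) there: d:T, e:F. ✗
c: no successors, so □¬((¬p → r) ∨ (¬r → p)) holds vacuously. ✓
d: no successors, so □¬((¬p → r) ∨ (¬r → p)) holds vacuously. ✓
e: no successors, so □¬((¬p → r) ∨ (¬r → p)) holds vacuously. ✓
f: no successors, so □¬((¬p → r) ∨ (¬r → p)) holds vacuously. ✓
Satisfying worlds: {c, d, e, f}.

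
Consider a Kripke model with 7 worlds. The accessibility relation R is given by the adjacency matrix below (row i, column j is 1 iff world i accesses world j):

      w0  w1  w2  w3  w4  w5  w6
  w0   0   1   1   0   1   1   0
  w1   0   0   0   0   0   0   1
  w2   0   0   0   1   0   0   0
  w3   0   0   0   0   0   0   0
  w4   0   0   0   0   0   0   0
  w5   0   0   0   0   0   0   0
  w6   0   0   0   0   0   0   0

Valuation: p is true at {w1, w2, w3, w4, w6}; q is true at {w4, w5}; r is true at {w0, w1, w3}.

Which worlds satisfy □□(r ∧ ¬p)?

{w1, w2, w3, w4, w5, w6}

w0: successors {w1, w2, w4, w5}; □(r ∧ ¬p) there: w1:F, w2:F, w4:T, w5:T. ✗
w1: successors {w6}; □(r ∧ ¬p) there: w6:T. ✓
w2: successors {w3}; □(r ∧ ¬p) there: w3:T. ✓
w3: no successors, so □□(r ∧ ¬p) holds vacuously. ✓
w4: no successors, so □□(r ∧ ¬p) holds vacuously. ✓
w5: no successors, so □□(r ∧ ¬p) holds vacuously. ✓
w6: no successors, so □□(r ∧ ¬p) holds vacuously. ✓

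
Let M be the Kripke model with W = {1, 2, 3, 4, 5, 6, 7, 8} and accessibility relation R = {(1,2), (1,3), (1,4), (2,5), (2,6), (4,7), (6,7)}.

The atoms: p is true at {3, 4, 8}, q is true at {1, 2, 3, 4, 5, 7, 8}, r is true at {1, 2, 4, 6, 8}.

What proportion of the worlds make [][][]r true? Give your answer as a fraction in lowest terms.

1: successors {2, 3, 4}; [][]r there: 2:F, 3:T, 4:T. ✗
2: successors {5, 6}; [][]r there: 5:T, 6:T. ✓
3: no successors, so [][][]r holds vacuously. ✓
4: successors {7}; [][]r there: 7:T. ✓
5: no successors, so [][][]r holds vacuously. ✓
6: successors {7}; [][]r there: 7:T. ✓
7: no successors, so [][][]r holds vacuously. ✓
8: no successors, so [][][]r holds vacuously. ✓
That's 7 of 8 worlds, so 7/8.

7/8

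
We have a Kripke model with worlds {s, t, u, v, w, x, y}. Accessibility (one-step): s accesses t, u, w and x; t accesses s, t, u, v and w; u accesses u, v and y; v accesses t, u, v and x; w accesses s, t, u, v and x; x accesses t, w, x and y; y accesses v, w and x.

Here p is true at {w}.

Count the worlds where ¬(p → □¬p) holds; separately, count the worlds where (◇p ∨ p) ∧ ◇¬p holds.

For ¬(p → □¬p):
s: p → □¬p is T. ✗
t: p → □¬p is T. ✗
u: p → □¬p is T. ✗
v: p → □¬p is T. ✗
w: p → □¬p is T. ✗
x: p → □¬p is T. ✗
y: p → □¬p is T. ✗
— 0 worlds.
For (◇p ∨ p) ∧ ◇¬p:
s: ◇p ∨ p is T, ◇¬p is T. ✓
t: ◇p ∨ p is T, ◇¬p is T. ✓
u: ◇p ∨ p is F, ◇¬p is T. ✗
v: ◇p ∨ p is F, ◇¬p is T. ✗
w: ◇p ∨ p is T, ◇¬p is T. ✓
x: ◇p ∨ p is T, ◇¬p is T. ✓
y: ◇p ∨ p is T, ◇¬p is T. ✓
— 5 worlds.

0 and 5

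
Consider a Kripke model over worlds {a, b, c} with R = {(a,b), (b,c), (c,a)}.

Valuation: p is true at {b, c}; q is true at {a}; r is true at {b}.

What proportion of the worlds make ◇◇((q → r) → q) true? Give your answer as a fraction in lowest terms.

1/3

a: successors {b}; ◇((q → r) → q) there: b:F. ✗
b: successors {c}; ◇((q → r) → q) there: c:T. ✓
c: successors {a}; ◇((q → r) → q) there: a:F. ✗
That's 1 of 3 worlds, so 1/3.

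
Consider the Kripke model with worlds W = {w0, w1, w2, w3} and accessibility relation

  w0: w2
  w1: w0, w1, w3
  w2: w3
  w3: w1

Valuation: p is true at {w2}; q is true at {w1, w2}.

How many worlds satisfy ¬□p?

3

w0: □p is T. ✗
w1: □p is F. ✓
w2: □p is F. ✓
w3: □p is F. ✓
Satisfying worlds: {w1, w2, w3}.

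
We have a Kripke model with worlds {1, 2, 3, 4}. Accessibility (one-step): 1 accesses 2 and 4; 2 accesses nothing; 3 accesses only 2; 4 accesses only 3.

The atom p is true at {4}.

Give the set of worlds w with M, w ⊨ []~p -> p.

{1, 4}

1: []~p is F, p is F. ✓
2: []~p is T, p is F. ✗
3: []~p is T, p is F. ✗
4: []~p is T, p is T. ✓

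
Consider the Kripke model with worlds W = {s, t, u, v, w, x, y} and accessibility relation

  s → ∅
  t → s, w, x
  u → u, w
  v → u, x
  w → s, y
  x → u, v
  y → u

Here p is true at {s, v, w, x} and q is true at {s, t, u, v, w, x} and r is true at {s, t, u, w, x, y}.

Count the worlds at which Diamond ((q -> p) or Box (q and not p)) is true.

5

s: no successors, so Diamond ((q -> p) or Box (q and not p)) fails. ✗
t: successors {s, w, x}; (q -> p) or Box (q and not p) there: s:T, w:T, x:T. ✓
u: successors {u, w}; (q -> p) or Box (q and not p) there: u:F, w:T. ✓
v: successors {u, x}; (q -> p) or Box (q and not p) there: u:F, x:T. ✓
w: successors {s, y}; (q -> p) or Box (q and not p) there: s:T, y:T. ✓
x: successors {u, v}; (q -> p) or Box (q and not p) there: u:F, v:T. ✓
y: successors {u}; (q -> p) or Box (q and not p) there: u:F. ✗
Satisfying worlds: {t, u, v, w, x}.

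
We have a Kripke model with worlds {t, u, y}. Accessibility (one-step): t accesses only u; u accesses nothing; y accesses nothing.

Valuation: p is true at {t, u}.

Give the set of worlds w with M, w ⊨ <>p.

{t}

t: successors {u}; p there: u:T. ✓
u: no successors, so <>p fails. ✗
y: no successors, so <>p fails. ✗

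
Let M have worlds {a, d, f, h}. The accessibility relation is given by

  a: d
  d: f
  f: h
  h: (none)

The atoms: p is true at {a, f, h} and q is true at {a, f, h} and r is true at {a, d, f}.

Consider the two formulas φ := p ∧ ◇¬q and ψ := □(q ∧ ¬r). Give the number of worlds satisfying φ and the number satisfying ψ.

1 and 2

For p ∧ ◇¬q:
a: p is T, ◇¬q is T. ✓
d: p is F, ◇¬q is F. ✗
f: p is T, ◇¬q is F. ✗
h: p is T, ◇¬q is F. ✗
— 1 world.
For □(q ∧ ¬r):
a: successors {d}; q ∧ ¬r there: d:F. ✗
d: successors {f}; q ∧ ¬r there: f:F. ✗
f: successors {h}; q ∧ ¬r there: h:T. ✓
h: no successors, so □(q ∧ ¬r) holds vacuously. ✓
— 2 worlds.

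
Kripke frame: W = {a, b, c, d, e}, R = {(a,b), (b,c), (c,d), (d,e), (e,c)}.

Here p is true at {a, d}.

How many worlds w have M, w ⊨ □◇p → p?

a: □◇p is F, p is T. ✓
b: □◇p is T, p is F. ✗
c: □◇p is F, p is F. ✓
d: □◇p is F, p is T. ✓
e: □◇p is T, p is F. ✗
Satisfying worlds: {a, c, d}.

3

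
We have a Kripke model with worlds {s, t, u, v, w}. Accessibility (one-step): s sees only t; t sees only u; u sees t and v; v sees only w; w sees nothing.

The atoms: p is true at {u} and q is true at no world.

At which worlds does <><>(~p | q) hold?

s: successors {t}; <>(~p | q) there: t:F. ✗
t: successors {u}; <>(~p | q) there: u:T. ✓
u: successors {t, v}; <>(~p | q) there: t:F, v:T. ✓
v: successors {w}; <>(~p | q) there: w:F. ✗
w: no successors, so <><>(~p | q) fails. ✗

{t, u}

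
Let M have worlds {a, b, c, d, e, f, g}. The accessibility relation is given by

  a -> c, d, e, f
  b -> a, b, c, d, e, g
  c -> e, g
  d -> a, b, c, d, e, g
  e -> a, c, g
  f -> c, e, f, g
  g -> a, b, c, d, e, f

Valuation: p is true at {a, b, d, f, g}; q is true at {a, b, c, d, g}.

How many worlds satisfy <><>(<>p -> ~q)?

7

a: successors {c, d, e, f}; <>(<>p -> ~q) there: c:T, d:T, e:F, f:T. ✓
b: successors {a, b, c, d, e, g}; <>(<>p -> ~q) there: a:T, b:T, c:T, d:T, e:F, g:T. ✓
c: successors {e, g}; <>(<>p -> ~q) there: e:F, g:T. ✓
d: successors {a, b, c, d, e, g}; <>(<>p -> ~q) there: a:T, b:T, c:T, d:T, e:F, g:T. ✓
e: successors {a, c, g}; <>(<>p -> ~q) there: a:T, c:T, g:T. ✓
f: successors {c, e, f, g}; <>(<>p -> ~q) there: c:T, e:F, f:T, g:T. ✓
g: successors {a, b, c, d, e, f}; <>(<>p -> ~q) there: a:T, b:T, c:T, d:T, e:F, f:T. ✓
Satisfying worlds: {a, b, c, d, e, f, g}.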